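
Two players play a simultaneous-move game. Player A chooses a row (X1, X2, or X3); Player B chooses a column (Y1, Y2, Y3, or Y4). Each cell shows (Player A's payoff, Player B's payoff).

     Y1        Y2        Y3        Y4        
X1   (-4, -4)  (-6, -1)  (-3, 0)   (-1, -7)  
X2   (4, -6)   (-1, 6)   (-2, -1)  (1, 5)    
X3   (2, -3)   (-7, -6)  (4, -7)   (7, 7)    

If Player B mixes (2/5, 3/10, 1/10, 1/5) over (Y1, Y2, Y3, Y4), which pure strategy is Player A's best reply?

Compute Player A's expected payoff from each pure strategy against the given mix.
X1: (2/5)·(-4) + (3/10)·(-6) + (1/10)·(-3) + (1/5)·(-1) = -39/10
X2: (2/5)·4 + (3/10)·(-1) + (1/10)·(-2) + (1/5)·1 = 13/10
X3: (2/5)·2 + (3/10)·(-7) + (1/10)·4 + (1/5)·7 = 1/2
Highest expected payoff is 13/10, from X2.

X2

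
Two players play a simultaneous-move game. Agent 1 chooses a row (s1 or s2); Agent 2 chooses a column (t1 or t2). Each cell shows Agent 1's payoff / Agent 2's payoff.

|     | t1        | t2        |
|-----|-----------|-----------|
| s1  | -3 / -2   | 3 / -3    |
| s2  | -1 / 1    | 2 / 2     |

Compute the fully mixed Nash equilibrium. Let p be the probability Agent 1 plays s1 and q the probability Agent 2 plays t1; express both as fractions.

In a mixed NE each player is indifferent between their pure strategies, so the opponent's mix sets the indifference.
Agent 2 indifferent between t1 and t2: p·(-2) + (1−p)·1 = p·(-3) + (1−p)·2 ⟹ 1 + (-3)p = 2 + (-5)p ⟹ p = 1/2.
Agent 1 indifferent between s1 and s2: q·(-3) + (1−q)·3 = q·(-1) + (1−q)·2 ⟹ 3 + (-6)q = 2 + (-3)q ⟹ q = 1/3.

p = 1/2, q = 1/3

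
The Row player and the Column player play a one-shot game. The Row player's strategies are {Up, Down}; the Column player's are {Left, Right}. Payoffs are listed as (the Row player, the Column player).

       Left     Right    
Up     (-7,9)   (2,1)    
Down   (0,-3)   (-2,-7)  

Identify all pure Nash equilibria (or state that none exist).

(Down, Left)

Check mutual best responses: a cell is a NE iff neither player can gain by unilaterally deviating.
The Row player's best responses — vs Left: Down (payoff 0); vs Right: Up (payoff 2).
The Column player's best responses — vs Up: Left (payoff 9); vs Down: Left (payoff -3).
The only mutual best response is (Down, Left); neither player gains by switching there.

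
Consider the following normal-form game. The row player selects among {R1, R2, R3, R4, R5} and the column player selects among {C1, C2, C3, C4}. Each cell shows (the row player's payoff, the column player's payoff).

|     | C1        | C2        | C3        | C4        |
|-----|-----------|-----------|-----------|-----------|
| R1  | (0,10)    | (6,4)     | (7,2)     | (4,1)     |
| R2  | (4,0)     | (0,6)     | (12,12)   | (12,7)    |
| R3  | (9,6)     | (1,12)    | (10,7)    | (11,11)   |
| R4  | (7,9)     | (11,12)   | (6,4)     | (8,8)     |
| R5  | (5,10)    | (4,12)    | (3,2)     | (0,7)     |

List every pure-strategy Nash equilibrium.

Check mutual best responses: a cell is a NE iff neither player can gain by unilaterally deviating.
The row player's best responses — vs C1: R3 (payoff 9); vs C2: R4 (payoff 11); vs C3: R2 (payoff 12); vs C4: R2 (payoff 12).
The column player's best responses — vs R1: C1 (payoff 10); vs R2: C3 (payoff 12); vs R3: C2 (payoff 12); vs R4: C2 (payoff 12); vs R5: C2 (payoff 12).
Mutual best responses occur at (R2, C3) and (R4, C2); at each, neither player gains by switching.

(R2, C3) and (R4, C2)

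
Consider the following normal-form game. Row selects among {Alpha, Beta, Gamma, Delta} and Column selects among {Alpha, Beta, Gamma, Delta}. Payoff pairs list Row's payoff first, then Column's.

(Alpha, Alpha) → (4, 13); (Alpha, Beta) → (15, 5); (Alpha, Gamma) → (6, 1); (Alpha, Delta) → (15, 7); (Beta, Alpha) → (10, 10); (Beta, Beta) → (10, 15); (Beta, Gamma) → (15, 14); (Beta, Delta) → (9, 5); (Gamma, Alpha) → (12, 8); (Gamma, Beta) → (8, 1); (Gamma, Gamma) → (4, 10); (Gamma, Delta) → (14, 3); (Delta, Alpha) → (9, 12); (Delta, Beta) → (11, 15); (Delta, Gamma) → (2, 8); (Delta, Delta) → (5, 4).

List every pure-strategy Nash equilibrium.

Check mutual best responses: a cell is a NE iff neither player can gain by unilaterally deviating.
Row's best responses — vs Alpha: Gamma (payoff 12); vs Beta: Alpha (payoff 15); vs Gamma: Beta (payoff 15); vs Delta: Alpha (payoff 15).
Column's best responses — vs Alpha: Alpha (payoff 13); vs Beta: Beta (payoff 15); vs Gamma: Gamma (payoff 10); vs Delta: Beta (payoff 15).
No cell has both players best-responding. For instance, Row's best reply to Gamma is Beta, but against Beta Column prefers Beta over Gamma.

There is no pure-strategy Nash equilibrium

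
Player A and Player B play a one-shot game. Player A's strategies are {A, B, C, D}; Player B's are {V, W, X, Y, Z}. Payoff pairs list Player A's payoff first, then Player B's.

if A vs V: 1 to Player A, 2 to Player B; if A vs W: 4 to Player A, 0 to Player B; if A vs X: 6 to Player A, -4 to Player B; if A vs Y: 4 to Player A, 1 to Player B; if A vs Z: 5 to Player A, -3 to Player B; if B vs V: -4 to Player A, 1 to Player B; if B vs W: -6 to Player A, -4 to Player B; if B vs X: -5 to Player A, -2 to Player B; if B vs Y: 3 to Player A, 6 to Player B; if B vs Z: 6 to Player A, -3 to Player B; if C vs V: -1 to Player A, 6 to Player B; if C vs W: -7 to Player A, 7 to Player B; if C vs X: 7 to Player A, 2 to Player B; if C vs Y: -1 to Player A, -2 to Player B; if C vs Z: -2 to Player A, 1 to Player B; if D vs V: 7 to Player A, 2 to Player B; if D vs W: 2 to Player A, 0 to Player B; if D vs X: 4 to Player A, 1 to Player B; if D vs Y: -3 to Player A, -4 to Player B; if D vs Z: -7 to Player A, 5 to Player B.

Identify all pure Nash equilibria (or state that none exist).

None

Check mutual best responses: a cell is a NE iff neither player can gain by unilaterally deviating.
Player A's best responses — vs V: D (payoff 7); vs W: A (payoff 4); vs X: C (payoff 7); vs Y: A (payoff 4); vs Z: B (payoff 6).
Player B's best responses — vs A: V (payoff 2); vs B: Y (payoff 6); vs C: W (payoff 7); vs D: Z (payoff 5).
No cell has both players best-responding. For instance, Player A's best reply to W is A, but against A Player B prefers V over W.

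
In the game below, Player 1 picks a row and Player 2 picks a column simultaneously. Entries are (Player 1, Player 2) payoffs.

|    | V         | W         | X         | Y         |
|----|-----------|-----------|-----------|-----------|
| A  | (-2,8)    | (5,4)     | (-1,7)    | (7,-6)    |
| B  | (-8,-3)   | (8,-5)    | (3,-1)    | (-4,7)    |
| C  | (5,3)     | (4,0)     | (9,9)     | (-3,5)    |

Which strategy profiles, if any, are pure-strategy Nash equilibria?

Check mutual best responses: a cell is a NE iff neither player can gain by unilaterally deviating.
Player 1's best responses — vs V: C (payoff 5); vs W: B (payoff 8); vs X: C (payoff 9); vs Y: A (payoff 7).
Player 2's best responses — vs A: V (payoff 8); vs B: Y (payoff 7); vs C: X (payoff 9).
The only mutual best response is (C, X); neither player gains by switching there.

(C, X)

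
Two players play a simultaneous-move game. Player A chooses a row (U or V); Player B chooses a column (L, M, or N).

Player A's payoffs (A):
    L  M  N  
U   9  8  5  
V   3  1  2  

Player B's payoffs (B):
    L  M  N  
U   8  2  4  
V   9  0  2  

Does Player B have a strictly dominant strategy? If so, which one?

L

A strategy is strictly dominant if it gives Player B a strictly higher payoff than every other strategy, against every choice by the opponent.
L strictly dominates: vs U: 8 > each of {2, 4}; vs V: 9 > each of {0, 2}.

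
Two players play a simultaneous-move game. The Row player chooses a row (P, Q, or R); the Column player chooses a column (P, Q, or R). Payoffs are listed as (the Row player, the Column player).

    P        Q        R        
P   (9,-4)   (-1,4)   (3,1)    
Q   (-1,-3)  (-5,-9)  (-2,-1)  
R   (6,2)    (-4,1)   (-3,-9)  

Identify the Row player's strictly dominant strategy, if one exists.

A strategy is strictly dominant if it gives the Row player a strictly higher payoff than every other strategy, against every choice by the opponent.
P strictly dominates: vs P: 9 > each of {-1, 6}; vs Q: -1 > each of {-5, -4}; vs R: 3 > each of {-2, -3}.

P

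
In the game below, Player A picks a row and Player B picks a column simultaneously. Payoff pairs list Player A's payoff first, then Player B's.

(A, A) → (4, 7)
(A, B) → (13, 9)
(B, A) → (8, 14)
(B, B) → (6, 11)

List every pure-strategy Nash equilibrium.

(A, B) and (B, A)

Find each player's best response to every opponent strategy; NE are the intersections.
Player A's best responses — vs A: B (payoff 8); vs B: A (payoff 13).
Player B's best responses — vs A: B (payoff 9); vs B: A (payoff 14).
Mutual best responses occur at (A, B) and (B, A); at each, neither player gains by switching.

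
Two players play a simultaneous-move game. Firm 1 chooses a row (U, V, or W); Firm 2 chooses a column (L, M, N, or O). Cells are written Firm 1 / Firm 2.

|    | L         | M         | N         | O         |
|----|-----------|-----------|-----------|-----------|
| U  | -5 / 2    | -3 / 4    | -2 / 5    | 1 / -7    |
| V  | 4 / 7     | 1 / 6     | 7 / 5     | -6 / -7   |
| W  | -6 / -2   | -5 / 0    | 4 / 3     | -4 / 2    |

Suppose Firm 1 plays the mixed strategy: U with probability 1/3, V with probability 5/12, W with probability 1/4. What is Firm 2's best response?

N

Compute Firm 2's expected payoff from each pure strategy against the given mix.
L: (1/3)·2 + (5/12)·7 + (1/4)·(-2) = 37/12
M: (1/3)·4 + (5/12)·6 + (1/4)·0 = 23/6
N: (1/3)·5 + (5/12)·5 + (1/4)·3 = 9/2
O: (1/3)·(-7) + (5/12)·(-7) + (1/4)·2 = -19/4
Highest expected payoff is 9/2, from N.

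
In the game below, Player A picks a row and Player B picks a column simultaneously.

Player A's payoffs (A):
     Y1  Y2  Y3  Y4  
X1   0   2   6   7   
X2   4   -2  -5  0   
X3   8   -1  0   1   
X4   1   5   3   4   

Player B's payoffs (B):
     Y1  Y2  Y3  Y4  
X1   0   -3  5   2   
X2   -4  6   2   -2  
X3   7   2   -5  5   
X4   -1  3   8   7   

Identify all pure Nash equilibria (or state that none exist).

A profile is a Nash equilibrium when each player is best-responding to the other.
Player A's best responses — vs Y1: X3 (payoff 8); vs Y2: X4 (payoff 5); vs Y3: X1 (payoff 6); vs Y4: X1 (payoff 7).
Player B's best responses — vs X1: Y3 (payoff 5); vs X2: Y2 (payoff 6); vs X3: Y1 (payoff 7); vs X4: Y3 (payoff 8).
Mutual best responses occur at (X1, Y3) and (X3, Y1); at each, neither player gains by switching.

(X1, Y3) and (X3, Y1)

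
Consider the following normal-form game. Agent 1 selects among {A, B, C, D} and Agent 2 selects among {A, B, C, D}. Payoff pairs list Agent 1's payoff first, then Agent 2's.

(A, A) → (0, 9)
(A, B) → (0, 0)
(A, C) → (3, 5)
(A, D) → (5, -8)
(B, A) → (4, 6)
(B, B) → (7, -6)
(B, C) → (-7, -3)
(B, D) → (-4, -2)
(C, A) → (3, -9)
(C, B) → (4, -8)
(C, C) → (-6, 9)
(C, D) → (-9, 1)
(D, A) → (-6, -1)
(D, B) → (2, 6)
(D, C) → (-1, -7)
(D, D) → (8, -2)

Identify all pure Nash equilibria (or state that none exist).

(B, A)

Check mutual best responses: a cell is a NE iff neither player can gain by unilaterally deviating.
Agent 1's best responses — vs A: B (payoff 4); vs B: B (payoff 7); vs C: A (payoff 3); vs D: D (payoff 8).
Agent 2's best responses — vs A: A (payoff 9); vs B: A (payoff 6); vs C: C (payoff 9); vs D: B (payoff 6).
The only mutual best response is (B, A); neither player gains by switching there.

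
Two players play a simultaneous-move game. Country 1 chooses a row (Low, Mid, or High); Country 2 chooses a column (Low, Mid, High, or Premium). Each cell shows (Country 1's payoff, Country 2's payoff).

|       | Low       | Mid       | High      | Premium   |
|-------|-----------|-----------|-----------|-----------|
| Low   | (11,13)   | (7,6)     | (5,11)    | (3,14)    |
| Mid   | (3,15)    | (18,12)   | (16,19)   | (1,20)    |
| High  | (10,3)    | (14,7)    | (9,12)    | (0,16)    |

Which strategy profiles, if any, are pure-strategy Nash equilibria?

(Low, Premium)

A profile is a Nash equilibrium when each player is best-responding to the other.
Country 1's best responses — vs Low: Low (payoff 11); vs Mid: Mid (payoff 18); vs High: Mid (payoff 16); vs Premium: Low (payoff 3).
Country 2's best responses — vs Low: Premium (payoff 14); vs Mid: Premium (payoff 20); vs High: Premium (payoff 16).
The only mutual best response is (Low, Premium); neither player gains by switching there.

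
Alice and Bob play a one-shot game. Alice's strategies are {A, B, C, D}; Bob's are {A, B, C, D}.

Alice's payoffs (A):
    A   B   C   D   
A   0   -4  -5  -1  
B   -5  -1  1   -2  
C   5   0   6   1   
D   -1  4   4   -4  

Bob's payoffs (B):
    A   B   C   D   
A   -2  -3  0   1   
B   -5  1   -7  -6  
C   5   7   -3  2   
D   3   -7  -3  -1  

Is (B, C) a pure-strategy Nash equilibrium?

Holding Bob at C: Alice gets 1 from B but could get 6 by switching to C. Alice has a profitable deviation.

No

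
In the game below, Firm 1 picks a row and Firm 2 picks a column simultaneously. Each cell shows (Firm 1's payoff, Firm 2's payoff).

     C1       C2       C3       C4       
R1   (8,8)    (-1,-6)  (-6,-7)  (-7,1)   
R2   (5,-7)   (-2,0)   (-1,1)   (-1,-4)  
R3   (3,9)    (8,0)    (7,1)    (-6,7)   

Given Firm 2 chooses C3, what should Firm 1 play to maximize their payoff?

R3

With Firm 2 fixed at C3, Firm 1's payoffs are: R1 → -6, R2 → -1, R3 → 7.
The maximum is 7, achieved by R3.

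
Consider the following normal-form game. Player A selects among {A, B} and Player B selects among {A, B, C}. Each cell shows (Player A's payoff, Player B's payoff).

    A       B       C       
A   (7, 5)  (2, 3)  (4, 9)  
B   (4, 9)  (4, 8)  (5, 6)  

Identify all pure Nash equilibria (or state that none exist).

Check mutual best responses: a cell is a NE iff neither player can gain by unilaterally deviating.
Player A's best responses — vs A: A (payoff 7); vs B: B (payoff 4); vs C: B (payoff 5).
Player B's best responses — vs A: C (payoff 9); vs B: A (payoff 9).
No cell has both players best-responding. For instance, Player A's best reply to B is B, but against B Player B prefers A over B.

No pure-strategy Nash equilibrium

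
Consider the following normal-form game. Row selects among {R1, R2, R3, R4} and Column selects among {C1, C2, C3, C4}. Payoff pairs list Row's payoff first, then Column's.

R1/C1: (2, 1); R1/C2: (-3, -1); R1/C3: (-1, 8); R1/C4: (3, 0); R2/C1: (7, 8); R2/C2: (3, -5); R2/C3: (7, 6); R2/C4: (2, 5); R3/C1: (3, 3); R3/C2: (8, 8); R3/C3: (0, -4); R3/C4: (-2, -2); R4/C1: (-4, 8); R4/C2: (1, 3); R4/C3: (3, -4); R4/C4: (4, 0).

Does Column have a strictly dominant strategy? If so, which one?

Check whether one of Column's strategies beats all alternatives regardless of what the opponent does.
C1 is not dominant: against R1, C3 gives 8 > 1.
C2 is not dominant: against R1, C1 gives 1 > -1.
C3 is not dominant: against R2, C1 gives 8 > 6.
C4 is not dominant: against R1, C1 gives 1 > 0.
No single strategy is best against every opponent action.

No strictly dominant strategy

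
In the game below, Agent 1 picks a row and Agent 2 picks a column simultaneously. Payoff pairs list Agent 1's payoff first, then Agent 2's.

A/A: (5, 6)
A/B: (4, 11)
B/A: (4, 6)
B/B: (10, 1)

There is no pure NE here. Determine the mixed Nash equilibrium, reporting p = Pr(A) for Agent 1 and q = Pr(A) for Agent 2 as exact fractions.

p = 1/2, q = 6/7

Each player's mixing probability is pinned down by making the *other* player indifferent.
Agent 2 indifferent between A and B: p·6 + (1−p)·6 = p·11 + (1−p)·1 ⟹ 6 + 0p = 1 + 10p ⟹ p = 1/2.
Agent 1 indifferent between A and B: q·5 + (1−q)·4 = q·4 + (1−q)·10 ⟹ 4 + 1q = 10 + (-6)q ⟹ q = 6/7.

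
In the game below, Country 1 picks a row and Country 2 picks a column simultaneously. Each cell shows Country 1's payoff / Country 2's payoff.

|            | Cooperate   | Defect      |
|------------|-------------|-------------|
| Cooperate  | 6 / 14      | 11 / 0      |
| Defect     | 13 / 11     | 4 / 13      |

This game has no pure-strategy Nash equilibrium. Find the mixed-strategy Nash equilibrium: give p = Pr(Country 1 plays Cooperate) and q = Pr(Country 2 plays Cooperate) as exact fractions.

p = 1/8, q = 1/2

Each player's mixing probability is pinned down by making the *other* player indifferent.
Country 2 indifferent between Cooperate and Defect: p·14 + (1−p)·11 = p·0 + (1−p)·13 ⟹ 11 + 3p = 13 + (-13)p ⟹ p = 1/8.
Country 1 indifferent between Cooperate and Defect: q·6 + (1−q)·11 = q·13 + (1−q)·4 ⟹ 11 + (-5)q = 4 + 9q ⟹ q = 1/2.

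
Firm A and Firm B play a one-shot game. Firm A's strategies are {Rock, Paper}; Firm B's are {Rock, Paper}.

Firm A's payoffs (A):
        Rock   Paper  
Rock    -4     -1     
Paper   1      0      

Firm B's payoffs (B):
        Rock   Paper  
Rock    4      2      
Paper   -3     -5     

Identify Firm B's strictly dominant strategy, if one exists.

Rock

Check whether one of Firm B's strategies beats all alternatives regardless of what the opponent does.
Rock strictly dominates: vs Rock: 4 > 2; vs Paper: -3 > -5.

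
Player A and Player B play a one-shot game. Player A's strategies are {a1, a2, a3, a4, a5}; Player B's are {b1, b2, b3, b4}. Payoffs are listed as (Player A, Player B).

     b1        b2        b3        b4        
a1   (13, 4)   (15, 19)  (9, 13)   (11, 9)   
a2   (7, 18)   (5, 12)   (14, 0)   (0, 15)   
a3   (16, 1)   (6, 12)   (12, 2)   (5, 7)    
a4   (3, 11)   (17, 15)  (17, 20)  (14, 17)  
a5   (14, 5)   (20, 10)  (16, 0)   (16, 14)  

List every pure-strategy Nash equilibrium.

(a4, b3) and (a5, b4)

Check mutual best responses: a cell is a NE iff neither player can gain by unilaterally deviating.
Player A's best responses — vs b1: a3 (payoff 16); vs b2: a5 (payoff 20); vs b3: a4 (payoff 17); vs b4: a5 (payoff 16).
Player B's best responses — vs a1: b2 (payoff 19); vs a2: b1 (payoff 18); vs a3: b2 (payoff 12); vs a4: b3 (payoff 20); vs a5: b4 (payoff 14).
Mutual best responses occur at (a4, b3) and (a5, b4); at each, neither player gains by switching.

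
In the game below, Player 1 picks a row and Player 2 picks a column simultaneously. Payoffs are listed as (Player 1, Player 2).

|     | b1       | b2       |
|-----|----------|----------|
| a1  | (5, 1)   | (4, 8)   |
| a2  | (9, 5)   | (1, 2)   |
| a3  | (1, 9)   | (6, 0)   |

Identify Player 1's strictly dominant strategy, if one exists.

Check whether one of Player 1's strategies beats all alternatives regardless of what the opponent does.
a1 is not dominant: against b1, a2 gives 9 > 5.
a2 is not dominant: against b2, a1 gives 4 > 1.
a3 is not dominant: against b1, a1 gives 5 > 1.
No single strategy is best against every opponent action.

None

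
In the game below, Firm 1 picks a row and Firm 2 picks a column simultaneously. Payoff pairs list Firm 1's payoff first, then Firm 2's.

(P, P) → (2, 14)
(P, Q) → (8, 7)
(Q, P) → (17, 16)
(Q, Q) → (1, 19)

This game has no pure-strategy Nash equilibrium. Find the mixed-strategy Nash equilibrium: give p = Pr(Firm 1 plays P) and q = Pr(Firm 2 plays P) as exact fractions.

In a mixed NE each player is indifferent between their pure strategies, so the opponent's mix sets the indifference.
Firm 2 indifferent between P and Q: p·14 + (1−p)·16 = p·7 + (1−p)·19 ⟹ 16 + (-2)p = 19 + (-12)p ⟹ p = 3/10.
Firm 1 indifferent between P and Q: q·2 + (1−q)·8 = q·17 + (1−q)·1 ⟹ 8 + (-6)q = 1 + 16q ⟹ q = 7/22.

p = 3/10, q = 7/22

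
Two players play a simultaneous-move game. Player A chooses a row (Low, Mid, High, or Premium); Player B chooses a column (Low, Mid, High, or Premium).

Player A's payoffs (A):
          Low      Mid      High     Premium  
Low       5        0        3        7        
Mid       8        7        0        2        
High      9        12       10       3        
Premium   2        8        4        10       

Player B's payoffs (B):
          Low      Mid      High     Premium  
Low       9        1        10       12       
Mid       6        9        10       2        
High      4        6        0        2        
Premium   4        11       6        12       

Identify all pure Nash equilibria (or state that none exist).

(High, Mid) and (Premium, Premium)

A profile is a Nash equilibrium when each player is best-responding to the other.
Player A's best responses — vs Low: High (payoff 9); vs Mid: High (payoff 12); vs High: High (payoff 10); vs Premium: Premium (payoff 10).
Player B's best responses — vs Low: Premium (payoff 12); vs Mid: High (payoff 10); vs High: Mid (payoff 6); vs Premium: Premium (payoff 12).
Mutual best responses occur at (High, Mid) and (Premium, Premium); at each, neither player gains by switching.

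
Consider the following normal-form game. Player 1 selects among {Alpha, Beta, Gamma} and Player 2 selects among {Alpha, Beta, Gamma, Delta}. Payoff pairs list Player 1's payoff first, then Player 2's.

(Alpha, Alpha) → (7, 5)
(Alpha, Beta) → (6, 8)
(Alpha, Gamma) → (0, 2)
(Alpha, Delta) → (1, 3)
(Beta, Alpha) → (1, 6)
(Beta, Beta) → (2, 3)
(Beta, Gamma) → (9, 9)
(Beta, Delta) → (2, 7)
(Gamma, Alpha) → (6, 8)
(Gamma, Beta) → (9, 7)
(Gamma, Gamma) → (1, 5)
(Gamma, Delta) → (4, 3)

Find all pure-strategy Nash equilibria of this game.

Check mutual best responses: a cell is a NE iff neither player can gain by unilaterally deviating.
Player 1's best responses — vs Alpha: Alpha (payoff 7); vs Beta: Gamma (payoff 9); vs Gamma: Beta (payoff 9); vs Delta: Gamma (payoff 4).
Player 2's best responses — vs Alpha: Beta (payoff 8); vs Beta: Gamma (payoff 9); vs Gamma: Alpha (payoff 8).
The only mutual best response is (Beta, Gamma); neither player gains by switching there.

(Beta, Gamma)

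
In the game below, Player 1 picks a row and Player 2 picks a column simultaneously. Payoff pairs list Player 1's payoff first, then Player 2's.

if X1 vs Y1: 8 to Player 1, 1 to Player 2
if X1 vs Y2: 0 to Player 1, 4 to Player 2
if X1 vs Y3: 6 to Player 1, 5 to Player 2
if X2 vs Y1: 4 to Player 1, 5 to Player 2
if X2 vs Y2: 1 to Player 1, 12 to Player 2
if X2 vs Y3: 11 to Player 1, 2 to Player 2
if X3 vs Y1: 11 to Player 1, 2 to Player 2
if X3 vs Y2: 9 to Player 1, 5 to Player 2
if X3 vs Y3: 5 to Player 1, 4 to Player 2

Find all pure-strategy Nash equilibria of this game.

(X3, Y2)

Find each player's best response to every opponent strategy; NE are the intersections.
Player 1's best responses — vs Y1: X3 (payoff 11); vs Y2: X3 (payoff 9); vs Y3: X2 (payoff 11).
Player 2's best responses — vs X1: Y3 (payoff 5); vs X2: Y2 (payoff 12); vs X3: Y2 (payoff 5).
The only mutual best response is (X3, Y2); neither player gains by switching there.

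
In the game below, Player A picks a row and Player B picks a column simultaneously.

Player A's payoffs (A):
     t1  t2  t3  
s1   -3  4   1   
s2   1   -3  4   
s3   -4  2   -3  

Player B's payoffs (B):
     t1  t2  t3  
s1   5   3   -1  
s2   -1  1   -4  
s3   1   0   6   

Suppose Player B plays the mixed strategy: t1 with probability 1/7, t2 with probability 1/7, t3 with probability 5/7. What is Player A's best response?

Compute Player A's expected payoff from each pure strategy against the given mix.
s1: (1/7)·(-3) + (1/7)·4 + (5/7)·1 = 6/7
s2: (1/7)·1 + (1/7)·(-3) + (5/7)·4 = 18/7
s3: (1/7)·(-4) + (1/7)·2 + (5/7)·(-3) = -17/7
Highest expected payoff is 18/7, from s2.

s2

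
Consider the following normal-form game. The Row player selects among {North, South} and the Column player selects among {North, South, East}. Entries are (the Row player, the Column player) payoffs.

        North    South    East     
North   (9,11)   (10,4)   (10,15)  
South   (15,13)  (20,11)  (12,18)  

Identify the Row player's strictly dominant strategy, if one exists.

Check whether one of the Row player's strategies beats all alternatives regardless of what the opponent does.
South strictly dominates: vs North: 15 > 9; vs South: 20 > 10; vs East: 12 > 10.

South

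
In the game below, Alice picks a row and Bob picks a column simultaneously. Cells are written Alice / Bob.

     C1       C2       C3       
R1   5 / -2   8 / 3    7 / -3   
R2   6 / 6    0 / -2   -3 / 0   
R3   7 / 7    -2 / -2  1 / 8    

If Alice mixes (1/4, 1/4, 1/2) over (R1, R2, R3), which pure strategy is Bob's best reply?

Compute Bob's expected payoff from each pure strategy against the given mix.
C1: (1/4)·(-2) + (1/4)·6 + (1/2)·7 = 9/2
C2: (1/4)·3 + (1/4)·(-2) + (1/2)·(-2) = -3/4
C3: (1/4)·(-3) + (1/4)·0 + (1/2)·8 = 13/4
Highest expected payoff is 9/2, from C1.

C1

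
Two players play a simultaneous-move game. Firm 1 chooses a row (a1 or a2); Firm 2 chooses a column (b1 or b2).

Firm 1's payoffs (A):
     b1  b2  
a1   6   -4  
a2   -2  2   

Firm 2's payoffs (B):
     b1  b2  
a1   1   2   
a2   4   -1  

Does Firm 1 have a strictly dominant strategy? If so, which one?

Check whether one of Firm 1's strategies beats all alternatives regardless of what the opponent does.
a1 is not dominant: against b2, a2 gives 2 > -4.
a2 is not dominant: against b1, a1 gives 6 > -2.
No single strategy is best against every opponent action.

None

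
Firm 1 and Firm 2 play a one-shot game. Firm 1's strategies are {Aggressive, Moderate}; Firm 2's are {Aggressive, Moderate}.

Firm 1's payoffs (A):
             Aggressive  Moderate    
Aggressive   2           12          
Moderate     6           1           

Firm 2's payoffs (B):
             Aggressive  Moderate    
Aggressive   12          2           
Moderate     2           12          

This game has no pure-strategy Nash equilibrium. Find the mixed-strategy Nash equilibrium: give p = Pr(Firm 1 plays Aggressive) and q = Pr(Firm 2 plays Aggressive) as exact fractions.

In a mixed NE each player is indifferent between their pure strategies, so the opponent's mix sets the indifference.
Firm 2 indifferent between Aggressive and Moderate: p·12 + (1−p)·2 = p·2 + (1−p)·12 ⟹ 2 + 10p = 12 + (-10)p ⟹ p = 1/2.
Firm 1 indifferent between Aggressive and Moderate: q·2 + (1−q)·12 = q·6 + (1−q)·1 ⟹ 12 + (-10)q = 1 + 5q ⟹ q = 11/15.

p = 1/2, q = 11/15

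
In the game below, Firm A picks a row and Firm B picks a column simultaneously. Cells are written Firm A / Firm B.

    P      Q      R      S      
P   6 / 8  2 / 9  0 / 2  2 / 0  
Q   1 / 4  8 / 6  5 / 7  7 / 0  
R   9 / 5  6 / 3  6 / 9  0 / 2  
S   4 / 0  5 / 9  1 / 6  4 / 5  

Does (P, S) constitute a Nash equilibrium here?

No

Holding Firm B at S: Firm A gets 2 from P but could get 7 by switching to Q. Firm A has a profitable deviation.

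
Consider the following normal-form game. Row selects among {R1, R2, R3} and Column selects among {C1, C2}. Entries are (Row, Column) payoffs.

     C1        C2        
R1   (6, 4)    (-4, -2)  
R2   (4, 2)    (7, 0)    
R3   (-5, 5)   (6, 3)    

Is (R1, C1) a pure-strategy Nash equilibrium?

Yes

Holding Column at C1: Row gets 6 from R1, versus 4 from R2, -5 from R3. No profitable deviation for Row.
Holding Row at R1: Column gets 4 from C1, versus -2 from C2. No profitable deviation for Column either.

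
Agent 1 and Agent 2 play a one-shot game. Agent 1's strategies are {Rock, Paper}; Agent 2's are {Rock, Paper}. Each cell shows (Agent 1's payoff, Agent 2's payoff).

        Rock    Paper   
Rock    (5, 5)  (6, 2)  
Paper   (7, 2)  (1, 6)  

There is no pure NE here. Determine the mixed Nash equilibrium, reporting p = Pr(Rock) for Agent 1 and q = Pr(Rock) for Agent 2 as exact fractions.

Each player's mixing probability is pinned down by making the *other* player indifferent.
Agent 2 indifferent between Rock and Paper: p·5 + (1−p)·2 = p·2 + (1−p)·6 ⟹ 2 + 3p = 6 + (-4)p ⟹ p = 4/7.
Agent 1 indifferent between Rock and Paper: q·5 + (1−q)·6 = q·7 + (1−q)·1 ⟹ 6 + (-1)q = 1 + 6q ⟹ q = 5/7.

p = 4/7, q = 5/7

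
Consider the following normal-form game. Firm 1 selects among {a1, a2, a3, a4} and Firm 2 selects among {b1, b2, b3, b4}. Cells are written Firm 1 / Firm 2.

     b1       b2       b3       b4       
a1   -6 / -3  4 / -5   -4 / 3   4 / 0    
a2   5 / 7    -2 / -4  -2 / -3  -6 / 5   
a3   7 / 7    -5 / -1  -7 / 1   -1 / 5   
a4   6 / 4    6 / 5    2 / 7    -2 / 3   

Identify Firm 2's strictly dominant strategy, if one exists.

Check whether one of Firm 2's strategies beats all alternatives regardless of what the opponent does.
b1 is not dominant: against a1, b3 gives 3 > -3.
b2 is not dominant: against a1, b1 gives -3 > -5.
b3 is not dominant: against a2, b1 gives 7 > -3.
b4 is not dominant: against a1, b3 gives 3 > 0.
No single strategy is best against every opponent action.

No strictly dominant strategy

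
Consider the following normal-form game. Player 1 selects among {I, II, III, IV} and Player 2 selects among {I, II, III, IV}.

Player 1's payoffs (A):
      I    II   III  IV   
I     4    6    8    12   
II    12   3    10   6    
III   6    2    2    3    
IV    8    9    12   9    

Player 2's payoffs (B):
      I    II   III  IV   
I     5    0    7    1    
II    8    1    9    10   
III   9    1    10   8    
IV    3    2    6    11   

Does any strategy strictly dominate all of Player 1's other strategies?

A strategy is strictly dominant if it gives Player 1 a strictly higher payoff than every other strategy, against every choice by the opponent.
I is not dominant: against I, II gives 12 > 4.
II is not dominant: against II, I gives 6 > 3.
III is not dominant: against I, II gives 12 > 6.
IV is not dominant: against I, II gives 12 > 8.
No single strategy is best against every opponent action.

No strictly dominant strategy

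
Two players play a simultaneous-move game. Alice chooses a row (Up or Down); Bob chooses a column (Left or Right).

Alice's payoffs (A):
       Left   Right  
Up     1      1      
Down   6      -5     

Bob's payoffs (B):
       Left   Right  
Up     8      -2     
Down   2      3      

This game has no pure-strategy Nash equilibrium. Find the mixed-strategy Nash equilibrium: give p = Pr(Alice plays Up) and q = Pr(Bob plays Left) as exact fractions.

Each player's mixing probability is pinned down by making the *other* player indifferent.
Bob indifferent between Left and Right: p·8 + (1−p)·2 = p·(-2) + (1−p)·3 ⟹ 2 + 6p = 3 + (-5)p ⟹ p = 1/11.
Alice indifferent between Up and Down: q·1 + (1−q)·1 = q·6 + (1−q)·(-5) ⟹ 1 + 0q = (-5) + 11q ⟹ q = 6/11.

p = 1/11, q = 6/11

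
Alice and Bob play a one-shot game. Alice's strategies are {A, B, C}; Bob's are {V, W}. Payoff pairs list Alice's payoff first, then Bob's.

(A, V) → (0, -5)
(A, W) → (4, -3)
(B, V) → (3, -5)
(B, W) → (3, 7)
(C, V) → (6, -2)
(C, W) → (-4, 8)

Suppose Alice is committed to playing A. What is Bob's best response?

With Alice fixed at A, Bob's payoffs are: V → -5, W → -3.
The maximum is -3, achieved by W.

W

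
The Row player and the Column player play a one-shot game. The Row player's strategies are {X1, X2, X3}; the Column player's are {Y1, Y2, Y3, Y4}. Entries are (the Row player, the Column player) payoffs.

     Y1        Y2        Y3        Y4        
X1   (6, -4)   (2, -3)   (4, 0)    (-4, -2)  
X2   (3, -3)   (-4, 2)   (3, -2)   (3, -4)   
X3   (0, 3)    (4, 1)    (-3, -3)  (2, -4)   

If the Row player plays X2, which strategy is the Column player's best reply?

With the Row player fixed at X2, the Column player's payoffs are: Y1 → -3, Y2 → 2, Y3 → -2, Y4 → -4.
The maximum is 2, achieved by Y2.

Y2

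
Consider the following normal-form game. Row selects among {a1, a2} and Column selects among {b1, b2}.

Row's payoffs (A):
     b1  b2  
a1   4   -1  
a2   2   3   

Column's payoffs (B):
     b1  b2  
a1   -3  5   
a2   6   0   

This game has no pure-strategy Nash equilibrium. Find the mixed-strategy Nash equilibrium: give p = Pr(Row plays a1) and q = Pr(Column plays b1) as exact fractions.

In a mixed NE each player is indifferent between their pure strategies, so the opponent's mix sets the indifference.
Column indifferent between b1 and b2: p·(-3) + (1−p)·6 = p·5 + (1−p)·0 ⟹ 6 + (-9)p = 0 + 5p ⟹ p = 3/7.
Row indifferent between a1 and a2: q·4 + (1−q)·(-1) = q·2 + (1−q)·3 ⟹ (-1) + 5q = 3 + (-1)q ⟹ q = 2/3.

p = 3/7, q = 2/3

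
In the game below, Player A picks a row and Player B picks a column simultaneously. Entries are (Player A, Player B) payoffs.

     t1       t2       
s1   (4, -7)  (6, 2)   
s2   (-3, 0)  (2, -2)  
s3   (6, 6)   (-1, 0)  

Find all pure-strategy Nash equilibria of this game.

(s1, t2) and (s3, t1)

Find each player's best response to every opponent strategy; NE are the intersections.
Player A's best responses — vs t1: s3 (payoff 6); vs t2: s1 (payoff 6).
Player B's best responses — vs s1: t2 (payoff 2); vs s2: t1 (payoff 0); vs s3: t1 (payoff 6).
Mutual best responses occur at (s1, t2) and (s3, t1); at each, neither player gains by switching.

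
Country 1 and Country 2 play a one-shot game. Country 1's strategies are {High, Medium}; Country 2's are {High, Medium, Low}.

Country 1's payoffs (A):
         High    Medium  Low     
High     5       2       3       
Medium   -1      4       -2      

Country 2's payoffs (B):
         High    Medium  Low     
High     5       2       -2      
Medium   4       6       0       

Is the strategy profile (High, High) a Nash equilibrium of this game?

Holding Country 2 at High: Country 1 gets 5 from High, versus -1 from Medium. No profitable deviation for Country 1.
Holding Country 1 at High: Country 2 gets 5 from High, versus 2 from Medium, -2 from Low. No profitable deviation for Country 2 either.

Yes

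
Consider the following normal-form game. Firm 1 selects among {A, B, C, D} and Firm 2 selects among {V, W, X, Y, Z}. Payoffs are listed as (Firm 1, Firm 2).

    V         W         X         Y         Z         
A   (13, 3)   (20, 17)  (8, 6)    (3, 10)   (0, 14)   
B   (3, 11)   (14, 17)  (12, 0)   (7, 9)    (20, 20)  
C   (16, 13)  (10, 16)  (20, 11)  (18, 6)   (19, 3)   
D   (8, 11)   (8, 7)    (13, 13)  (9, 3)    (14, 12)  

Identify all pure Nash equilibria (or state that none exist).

Find each player's best response to every opponent strategy; NE are the intersections.
Firm 1's best responses — vs V: C (payoff 16); vs W: A (payoff 20); vs X: C (payoff 20); vs Y: C (payoff 18); vs Z: B (payoff 20).
Firm 2's best responses — vs A: W (payoff 17); vs B: Z (payoff 20); vs C: W (payoff 16); vs D: X (payoff 13).
Mutual best responses occur at (A, W) and (B, Z); at each, neither player gains by switching.

(A, W) and (B, Z)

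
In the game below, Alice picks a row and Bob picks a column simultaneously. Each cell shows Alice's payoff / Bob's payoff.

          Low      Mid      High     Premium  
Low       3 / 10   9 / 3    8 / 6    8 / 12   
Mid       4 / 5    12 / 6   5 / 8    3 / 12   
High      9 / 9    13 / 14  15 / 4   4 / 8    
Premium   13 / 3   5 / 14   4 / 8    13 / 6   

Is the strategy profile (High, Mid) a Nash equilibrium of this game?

Yes

Holding Bob at Mid: Alice gets 13 from High, versus 9 from Low, 12 from Mid, 5 from Premium. No profitable deviation for Alice.
Holding Alice at High: Bob gets 14 from Mid, versus 9 from Low, 4 from High, 8 from Premium. No profitable deviation for Bob either.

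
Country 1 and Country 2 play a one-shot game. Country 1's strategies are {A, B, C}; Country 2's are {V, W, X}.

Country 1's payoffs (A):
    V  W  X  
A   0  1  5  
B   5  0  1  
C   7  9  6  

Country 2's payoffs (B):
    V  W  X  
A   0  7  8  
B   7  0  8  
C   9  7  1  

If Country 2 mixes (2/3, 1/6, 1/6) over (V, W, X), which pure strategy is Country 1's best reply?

Compute Country 1's expected payoff from each pure strategy against the given mix.
A: (2/3)·0 + (1/6)·1 + (1/6)·5 = 1
B: (2/3)·5 + (1/6)·0 + (1/6)·1 = 7/2
C: (2/3)·7 + (1/6)·9 + (1/6)·6 = 43/6
Highest expected payoff is 43/6, from C.

C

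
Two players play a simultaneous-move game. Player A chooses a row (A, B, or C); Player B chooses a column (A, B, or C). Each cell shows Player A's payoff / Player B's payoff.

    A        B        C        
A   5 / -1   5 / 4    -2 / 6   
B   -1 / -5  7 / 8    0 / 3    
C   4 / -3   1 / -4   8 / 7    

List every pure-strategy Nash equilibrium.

(B, B) and (C, C)

A profile is a Nash equilibrium when each player is best-responding to the other.
Player A's best responses — vs A: A (payoff 5); vs B: B (payoff 7); vs C: C (payoff 8).
Player B's best responses — vs A: C (payoff 6); vs B: B (payoff 8); vs C: C (payoff 7).
Mutual best responses occur at (B, B) and (C, C); at each, neither player gains by switching.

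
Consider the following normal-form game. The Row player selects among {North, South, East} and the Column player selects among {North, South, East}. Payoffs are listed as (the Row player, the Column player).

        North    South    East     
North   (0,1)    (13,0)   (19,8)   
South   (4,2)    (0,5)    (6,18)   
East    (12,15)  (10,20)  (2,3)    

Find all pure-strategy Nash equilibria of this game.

(North, East)

Check mutual best responses: a cell is a NE iff neither player can gain by unilaterally deviating.
The Row player's best responses — vs North: East (payoff 12); vs South: North (payoff 13); vs East: North (payoff 19).
The Column player's best responses — vs North: East (payoff 8); vs South: East (payoff 18); vs East: South (payoff 20).
The only mutual best response is (North, East); neither player gains by switching there.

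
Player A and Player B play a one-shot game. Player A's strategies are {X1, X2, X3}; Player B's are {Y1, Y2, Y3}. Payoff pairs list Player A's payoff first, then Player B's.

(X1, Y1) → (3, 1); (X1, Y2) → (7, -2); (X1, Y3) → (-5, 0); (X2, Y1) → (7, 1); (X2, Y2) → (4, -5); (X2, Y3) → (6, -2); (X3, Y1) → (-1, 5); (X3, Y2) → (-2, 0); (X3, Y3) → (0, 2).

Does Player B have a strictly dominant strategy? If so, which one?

Y1

Check whether one of Player B's strategies beats all alternatives regardless of what the opponent does.
Y1 strictly dominates: vs X1: 1 > each of {-2, 0}; vs X2: 1 > each of {-5, -2}; vs X3: 5 > each of {0, 2}.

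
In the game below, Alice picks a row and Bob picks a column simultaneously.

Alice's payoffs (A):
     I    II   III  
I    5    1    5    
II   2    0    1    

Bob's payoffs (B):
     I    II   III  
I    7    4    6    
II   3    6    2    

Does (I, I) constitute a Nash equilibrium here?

Yes

Holding Bob at I: Alice gets 5 from I, versus 2 from II. No profitable deviation for Alice.
Holding Alice at I: Bob gets 7 from I, versus 4 from II, 6 from III. No profitable deviation for Bob either.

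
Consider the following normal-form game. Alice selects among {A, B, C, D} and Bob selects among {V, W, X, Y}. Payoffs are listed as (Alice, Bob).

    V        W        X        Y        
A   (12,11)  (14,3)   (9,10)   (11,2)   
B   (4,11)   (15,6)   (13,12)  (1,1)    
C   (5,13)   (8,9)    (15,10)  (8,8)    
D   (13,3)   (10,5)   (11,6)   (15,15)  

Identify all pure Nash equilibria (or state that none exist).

Check mutual best responses: a cell is a NE iff neither player can gain by unilaterally deviating.
Alice's best responses — vs V: D (payoff 13); vs W: B (payoff 15); vs X: C (payoff 15); vs Y: D (payoff 15).
Bob's best responses — vs A: V (payoff 11); vs B: X (payoff 12); vs C: V (payoff 13); vs D: Y (payoff 15).
The only mutual best response is (D, Y); neither player gains by switching there.

(D, Y)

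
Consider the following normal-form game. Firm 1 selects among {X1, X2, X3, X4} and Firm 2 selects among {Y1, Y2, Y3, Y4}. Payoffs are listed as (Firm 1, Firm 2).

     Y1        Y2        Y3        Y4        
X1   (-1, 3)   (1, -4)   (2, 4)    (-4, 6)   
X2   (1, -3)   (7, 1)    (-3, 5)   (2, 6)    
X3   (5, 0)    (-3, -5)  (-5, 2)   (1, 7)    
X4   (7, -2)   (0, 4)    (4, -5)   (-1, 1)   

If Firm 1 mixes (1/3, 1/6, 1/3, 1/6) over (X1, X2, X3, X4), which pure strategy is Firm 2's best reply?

Compute Firm 2's expected payoff from each pure strategy against the given mix.
Y1: (1/3)·3 + (1/6)·(-3) + (1/3)·0 + (1/6)·(-2) = 1/6
Y2: (1/3)·(-4) + (1/6)·1 + (1/3)·(-5) + (1/6)·4 = -13/6
Y3: (1/3)·4 + (1/6)·5 + (1/3)·2 + (1/6)·(-5) = 2
Y4: (1/3)·6 + (1/6)·6 + (1/3)·7 + (1/6)·1 = 11/2
Highest expected payoff is 11/2, from Y4.

Y4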